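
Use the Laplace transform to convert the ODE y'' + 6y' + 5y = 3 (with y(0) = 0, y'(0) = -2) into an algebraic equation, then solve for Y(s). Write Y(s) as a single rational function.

Y(s) = (-2*s + 3)/(s^3 + 6*s^2 + 5*s)

Take the Laplace transform of both sides.
With L{y''} = s^2 Y - s·y(0) - y'(0) and L{y'} = sY - y(0), with y(0) = 0, y'(0) = -2: the LHS transforms to (s^2 + 6*s + 5)Y - (-2).
The right side is L{3} = 3/s.
So (s^2 + 6*s + 5)Y = 3/s + (-2).
Divide through and combine into a single rational function.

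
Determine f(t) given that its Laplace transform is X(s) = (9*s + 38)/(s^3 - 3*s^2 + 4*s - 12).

Factor the denominator: s^3 - 3*s^2 + 4*s - 12 = (s - 3)*(s^2 + 4).
Partial fraction decomposition gives [5/(s - 3)] + [-5*s/(s^2 + 4)] + [-6/(s^2 + 4)].
Invert each term: 5/(s - 3) ↔ 5e^(3t); -5·s/(s^2 + 4) ↔ -5cos(2t); -3·2/(s^2 + 4) ↔ -3sin(2t).

f(t) = 5*exp(3*t) - 3*sin(2*t) - 5*cos(2*t)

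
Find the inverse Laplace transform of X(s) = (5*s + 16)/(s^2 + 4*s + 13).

Complete the square in the denominator: s^2 + 4*s + 13 = (s + 2)^2 + 3^2.
Split the numerator to match: 5*s + 16 = 5·(s + 2) + 2·3.
Invert each term: 5·(s + 2)/((s + 2)^2 + 9) ↔ 5e^(-2t)cos(3t); 2·3/((s + 2)^2 + 9) ↔ 2e^(-2t)sin(3t).

2*exp(-2*t)*sin(3*t) + 5*exp(-2*t)*cos(3*t)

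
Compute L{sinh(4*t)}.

4/(s^2 - 16)

L{sinh(4t)} = 4/(s^2 - 16).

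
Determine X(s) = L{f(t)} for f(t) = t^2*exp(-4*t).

L{e^(-4t)} = 1/(s + 4).
Then apply L{t^2·g(t)} = (-1)^2 d^2/ds^2[G(s)] with G(s) = 1/(s + 4):
differentiating 2 times and applying the sign gives 2/(s + 4)^3.

X(s) = 2/(s + 4)^3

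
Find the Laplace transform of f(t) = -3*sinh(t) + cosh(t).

s/(s^2 - 1) - 3/(s^2 - 1)

Apply the Laplace transform termwise.
(-3)·[L{sinh(t)} = 1/(s^2 - 1)]; L{cosh(t)} = s/(s^2 - 1).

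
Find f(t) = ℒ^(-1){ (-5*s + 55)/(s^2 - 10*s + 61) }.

Complete the square in the denominator: s^2 - 10*s + 61 = (s - 5)^2 + 6^2.
Split the numerator to match: -5*s + 55 = -5·(s - 5) + 5·6.
Invert each term: -5·(s - 5)/((s - 5)^2 + 36) ↔ -5e^(5t)cos(6t); 5·6/((s - 5)^2 + 36) ↔ 5e^(5t)sin(6t).

f(t) = 5*exp(5*t)*sin(6*t) - 5*exp(5*t)*cos(6*t)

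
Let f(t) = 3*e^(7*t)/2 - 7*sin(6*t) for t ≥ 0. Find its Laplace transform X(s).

X(s) = -42/(s^2 + 36) + 3/(2*(s - 7))

By linearity of the Laplace transform, transform each term separately.
(3/2)·[L{e^(7t)} = 1/(s - 7)]; (-7)·[L{sin(6t)} = 6/(s^2 + 36)].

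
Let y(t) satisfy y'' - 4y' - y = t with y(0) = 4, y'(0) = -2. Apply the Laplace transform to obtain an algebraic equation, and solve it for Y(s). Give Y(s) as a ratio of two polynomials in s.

Apply the Laplace transform to the equation.
The derivative rules (L{y''} = s^2 Y - s·y(0) - y'(0) and L{y'} = sY - y(0), with y(0) = 4, y'(0) = -2) turn the left side into (s^2 - 4*s - 1)Y - (4*s - 18).
The right side is L{t} = s^(-2).
So (s^2 - 4*s - 1)Y = s^(-2) + (4*s - 18).
Isolate Y and clear denominators.

Y(s) = (4*s^3 - 18*s^2 + 1)/(s^4 - 4*s^3 - s^2)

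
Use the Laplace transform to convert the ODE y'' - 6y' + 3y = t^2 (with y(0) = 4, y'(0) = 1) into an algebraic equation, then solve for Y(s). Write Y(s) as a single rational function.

Y(s) = (4*s^4 - 23*s^3 + 2)/(s^5 - 6*s^4 + 3*s^3)

Take the Laplace transform of both sides.
The derivative rules (L{y''} = s^2 Y - s·y(0) - y'(0) and L{y'} = sY - y(0), with y(0) = 4, y'(0) = 1) turn the left side into (s^2 - 6*s + 3)Y - (4*s - 23).
The right side is L{t^2} = 2/s^3.
So (s^2 - 6*s + 3)Y = 2/s^3 + (4*s - 23).
Isolate Y and clear denominators.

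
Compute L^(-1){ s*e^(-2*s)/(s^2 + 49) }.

Heaviside(t - 2)*(cos(7*t - 14))

The factor e^(-2s) signals a time shift by c = 2 (second shifting theorem).
L{cos(7t)} = s/(s^2 + 49), so L^-1{s/(s^2 + 49)} = cos(7*t).
Hence the inverse is u(t - 2) times that function evaluated at t - 2.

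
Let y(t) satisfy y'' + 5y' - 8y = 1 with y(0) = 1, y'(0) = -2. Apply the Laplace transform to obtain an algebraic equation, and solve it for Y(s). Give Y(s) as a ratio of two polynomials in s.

Y(s) = (s^2 + 3*s + 1)/(s^3 + 5*s^2 - 8*s)

Transform both sides with L{·}.
With L{y''} = s^2 Y - s·y(0) - y'(0) and L{y'} = sY - y(0), with y(0) = 1, y'(0) = -2: the LHS transforms to (s^2 + 5*s - 8)Y - (s + 3).
The right side is L{1} = 1/s.
So (s^2 + 5*s - 8)Y = 1/s + (s + 3).
Isolate Y and clear denominators.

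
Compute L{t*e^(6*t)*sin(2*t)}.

L{sin(2t)} = 2/(s^2 + 4).
Multiplying by e^(6t) shifts s → s - 6, so L{e^(6*t)*sin(2*t)} = 2/((s - 6)^2 + 4).
Then apply L{t·g(t)} = -d/ds[H(s)] with H(s) = 2/((s - 6)^2 + 4):
differentiating 1 time and applying the sign gives 4*(s - 6)/(s^2 - 12*s + 40)^2.

4*(s - 6)/(s^2 - 12*s + 40)^2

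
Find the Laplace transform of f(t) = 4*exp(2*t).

L{4} = 4/s.
By the first shifting theorem, multiplying by e^(2t) replaces s with s - 2.

4/(s - 2)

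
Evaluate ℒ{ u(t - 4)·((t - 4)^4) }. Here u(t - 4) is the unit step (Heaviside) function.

24*exp(-4*s)/s^5

By the second shifting theorem, L{u(t - c)·g(t - c)} = e^(-cs)·G(s) with c = 4 and G(s) = L{g(t)}.
L{t^4} = 4!/s^5 = 24/s^5.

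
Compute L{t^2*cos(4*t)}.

2*s*(s^2 - 48)/(s^2 + 16)^3

L{cos(4t)} = s/(s^2 + 16).
Then apply L{t^2·g(t)} = (-1)^2 d^2/ds^2[G(s)] with G(s) = s/(s^2 + 16):
differentiating 2 times and applying the sign gives 2*s*(s^2 - 48)/(s^2 + 16)^3.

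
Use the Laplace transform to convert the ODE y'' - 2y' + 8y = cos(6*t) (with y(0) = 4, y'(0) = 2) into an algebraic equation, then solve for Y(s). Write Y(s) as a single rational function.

Y(s) = (4*s^3 - 6*s^2 + 145*s - 216)/(s^4 - 2*s^3 + 44*s^2 - 72*s + 288)

Apply the Laplace transform to the equation.
With L{y''} = s^2 Y - s·y(0) - y'(0) and L{y'} = sY - y(0), with y(0) = 4, y'(0) = 2: the LHS transforms to (s^2 - 2*s + 8)Y - (4*s - 6).
The right side is L{cos(6*t)} = s/(s^2 + 36).
So (s^2 - 2*s + 8)Y = s/(s^2 + 36) + (4*s - 6).
Divide through and combine into a single rational function.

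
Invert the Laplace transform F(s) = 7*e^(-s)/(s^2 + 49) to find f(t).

f(t) = Heaviside(t - 1)*(sin(7*t - 7))

The factor e^(-s) signals a time shift by c = 1 (second shifting theorem).
L{sin(7t)} = 7/(s^2 + 49), so L^-1{7/(s^2 + 49)} = sin(7*t).
Hence the inverse is u(t - 1) times that function evaluated at t - 1.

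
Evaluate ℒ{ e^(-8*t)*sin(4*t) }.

L{sin(4t)} = 4/(s^2 + 16).
By the first shifting theorem, multiplying by e^(-8t) replaces s with s + 8.

4/((s + 8)^2 + 16)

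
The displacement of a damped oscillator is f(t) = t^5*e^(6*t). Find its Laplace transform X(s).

X(s) = 120/(s - 6)^6

L{t^5} = 5!/s^6 = 120/s^6.
By the first shifting theorem, multiplying by e^(6t) replaces s with s - 6.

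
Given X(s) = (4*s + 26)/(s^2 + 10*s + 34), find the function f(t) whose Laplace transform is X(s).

f(t) = 2*exp(-5*t)*sin(3*t) + 4*exp(-5*t)*cos(3*t)

Complete the square in the denominator: s^2 + 10*s + 34 = (s + 5)^2 + 3^2.
Split the numerator to match: 4*s + 26 = 4·(s + 5) + 2·3.
Invert each term: 4·(s + 5)/((s + 5)^2 + 9) ↔ 4e^(-5t)cos(3t); 2·3/((s + 5)^2 + 9) ↔ 2e^(-5t)sin(3t).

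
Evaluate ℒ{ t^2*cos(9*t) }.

L{cos(9t)} = s/(s^2 + 81).
Then apply L{t^2·g(t)} = (-1)^2 d^2/ds^2[G(s)] with G(s) = s/(s^2 + 81):
differentiating 2 times and applying the sign gives 2*s*(s^2 - 243)/(s^2 + 81)^3.

2*s*(s^2 - 243)/(s^2 + 81)^3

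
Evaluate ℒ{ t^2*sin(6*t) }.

L{sin(6t)} = 6/(s^2 + 36).
Then apply L{t^2·g(t)} = (-1)^2 d^2/ds^2[G(s)] with G(s) = 6/(s^2 + 36):
differentiating 2 times and applying the sign gives 36*(s^2 - 12)/(s^2 + 36)^3.

36*(s^2 - 12)/(s^2 + 36)^3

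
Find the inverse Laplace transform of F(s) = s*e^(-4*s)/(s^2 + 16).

The factor e^(-4s) signals a time shift by c = 4 (second shifting theorem).
L{cos(4t)} = s/(s^2 + 16), so L^-1{s/(s^2 + 16)} = cos(4*t).
Hence the inverse is u(t - 4) times that function evaluated at t - 4.

Heaviside(t - 4)*(cos(4*t - 16))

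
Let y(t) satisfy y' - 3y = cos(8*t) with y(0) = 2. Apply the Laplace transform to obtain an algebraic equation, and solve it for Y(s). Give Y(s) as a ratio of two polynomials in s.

Y(s) = (2*s^2 + s + 128)/(s^3 - 3*s^2 + 64*s - 192)

Apply the Laplace transform to the equation.
The derivative rules (L{y'} = sY - y(0) = sY - 2) turn the left side into (s - 3)Y - (2).
The right side is L{cos(8*t)} = s/(s^2 + 64).
So (s - 3)Y = s/(s^2 + 64) + (2).
Solve for Y(s) and write it as one ratio of polynomials.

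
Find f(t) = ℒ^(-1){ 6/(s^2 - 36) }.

f(t) = sinh(6*t)

Since L{sinh(6t)} = 6/(s^2 - 36), the inverse is sinh(6*t).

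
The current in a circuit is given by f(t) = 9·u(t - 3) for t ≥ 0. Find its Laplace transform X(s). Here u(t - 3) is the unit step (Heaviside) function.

By the second shifting theorem, L{u(t - c)·g(t - c)} = e^(-cs)·G(s) with c = 3 and G(s) = L{g(t)}.
L{9} = 9/s.

X(s) = 9*exp(-3*s)/s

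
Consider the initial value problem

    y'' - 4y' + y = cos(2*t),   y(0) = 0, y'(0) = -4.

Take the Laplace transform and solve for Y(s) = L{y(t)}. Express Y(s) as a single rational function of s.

Y(s) = (-4*s^2 + s - 16)/(s^4 - 4*s^3 + 5*s^2 - 16*s + 4)

Apply the Laplace transform to the equation.
The derivative rules (L{y''} = s^2 Y - s·y(0) - y'(0) and L{y'} = sY - y(0), with y(0) = 0, y'(0) = -4) turn the left side into (s^2 - 4*s + 1)Y - (-4).
The right side is L{cos(2*t)} = s/(s^2 + 4).
So (s^2 - 4*s + 1)Y = s/(s^2 + 4) + (-4).
Isolate Y and clear denominators.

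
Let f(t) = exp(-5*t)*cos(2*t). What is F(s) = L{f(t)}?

F(s) = (s + 5)/((s + 5)^2 + 4)

L{cos(2t)} = s/(s^2 + 4).
By the first shifting theorem, multiplying by e^(-5t) replaces s with s + 5.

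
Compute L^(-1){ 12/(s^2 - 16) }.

3*sinh(4*t)

Since L{sinh(4t)} = 4/(s^2 - 16), the inverse is sinh(4*t), scaled by 3.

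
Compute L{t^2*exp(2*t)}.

2/(s - 2)^3

L{e^(2t)} = 1/(s - 2).
Then apply L{t^2·g(t)} = (-1)^2 d^2/ds^2[G(s)] with G(s) = 1/(s - 2):
differentiating 2 times and applying the sign gives 2/(s - 2)^3.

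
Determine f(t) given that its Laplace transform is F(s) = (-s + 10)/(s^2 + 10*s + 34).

Complete the square in the denominator: s^2 + 10*s + 34 = (s + 5)^2 + 3^2.
Split the numerator to match: -s + 10 = -1·(s + 5) + 5·3.
Invert each term: -1·(s + 5)/((s + 5)^2 + 9) ↔ -e^(-5t)cos(3t); 5·3/((s + 5)^2 + 9) ↔ 5e^(-5t)sin(3t).

f(t) = 5*exp(-5*t)*sin(3*t) - exp(-5*t)*cos(3*t)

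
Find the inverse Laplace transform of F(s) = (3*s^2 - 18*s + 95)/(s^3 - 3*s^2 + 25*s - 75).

Factor the denominator: s^3 - 3*s^2 + 25*s - 75 = (s - 3)*(s^2 + 25).
Partial fraction decomposition gives [2/(s - 3)] + [s/(s^2 + 25)] + [-15/(s^2 + 25)].
Invert each term: 2/(s - 3) ↔ 2e^(3t); 1·s/(s^2 + 25) ↔ cos(5t); -3·5/(s^2 + 25) ↔ -3sin(5t).

2*exp(3*t) - 3*sin(5*t) + cos(5*t)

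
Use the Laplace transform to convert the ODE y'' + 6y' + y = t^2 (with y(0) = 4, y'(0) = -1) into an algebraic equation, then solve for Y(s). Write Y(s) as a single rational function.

Y(s) = (4*s^4 + 23*s^3 + 2)/(s^5 + 6*s^4 + s^3)

Transform both sides with L{·}.
With L{y''} = s^2 Y - s·y(0) - y'(0) and L{y'} = sY - y(0), with y(0) = 4, y'(0) = -1: the LHS transforms to (s^2 + 6*s + 1)Y - (4*s + 23).
The right side is L{t^2} = 2/s^3.
So (s^2 + 6*s + 1)Y = 2/s^3 + (4*s + 23).
Solve for Y(s) and write it as one ratio of polynomials.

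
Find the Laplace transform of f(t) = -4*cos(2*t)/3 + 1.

By linearity of the Laplace transform, transform each term separately.
(-4/3)·[L{cos(2t)} = s/(s^2 + 4)]; L{1} = 1/s.

-4*s/(3*(s^2 + 4)) + 1/s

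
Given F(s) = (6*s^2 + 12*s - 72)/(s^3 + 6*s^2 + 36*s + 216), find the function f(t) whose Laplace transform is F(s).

Factor the denominator: s^3 + 6*s^2 + 36*s + 216 = (s + 6)*(s^2 + 36).
Partial fraction decomposition gives [1/(s + 6)] + [5*s/(s^2 + 36)] + [-18/(s^2 + 36)].
Invert each term: 1/(s + 6) ↔ e^(-6t); 5·s/(s^2 + 36) ↔ 5cos(6t); -3·6/(s^2 + 36) ↔ -3sin(6t).

f(t) = -3*sin(6*t) + 5*cos(6*t) + exp(-6*t)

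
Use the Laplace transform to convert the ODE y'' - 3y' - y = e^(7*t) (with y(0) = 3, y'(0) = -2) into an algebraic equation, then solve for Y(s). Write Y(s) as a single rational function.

Y(s) = (3*s^2 - 32*s + 78)/(s^3 - 10*s^2 + 20*s + 7)

Laplace-transform each side.
The derivative rules (L{y''} = s^2 Y - s·y(0) - y'(0) and L{y'} = sY - y(0), with y(0) = 3, y'(0) = -2) turn the left side into (s^2 - 3*s - 1)Y - (3*s - 11).
The right side is L{e^(7*t)} = 1/(s - 7).
So (s^2 - 3*s - 1)Y = 1/(s - 7) + (3*s - 11).
Isolate Y and clear denominators.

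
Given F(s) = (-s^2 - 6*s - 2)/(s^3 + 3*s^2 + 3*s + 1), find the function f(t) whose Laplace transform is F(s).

Factor the denominator: s^3 + 3*s^2 + 3*s + 1 = (s + 1)^3.
Partial fraction decomposition gives [-1/(s + 1)] + [-4/(s + 1)^2] + [3/(s + 1)^3].
Invert each term: -1/(s + 1) ↔ -e^(-t); -4/(s + 1)^2 ↔ -4t·e^(-t); 3/(s + 1)^3 ↔ (3/2)t^2·e^(-t).

f(t) = 3*t^2*exp(-t)/2 - 4*t*exp(-t) - exp(-t)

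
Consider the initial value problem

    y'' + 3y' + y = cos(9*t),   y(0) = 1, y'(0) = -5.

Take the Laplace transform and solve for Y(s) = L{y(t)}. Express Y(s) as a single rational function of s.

Y(s) = (s^3 - 2*s^2 + 82*s - 162)/(s^4 + 3*s^3 + 82*s^2 + 243*s + 81)

Apply the Laplace transform to the equation.
The derivative rules (L{y''} = s^2 Y - s·y(0) - y'(0) and L{y'} = sY - y(0), with y(0) = 1, y'(0) = -5) turn the left side into (s^2 + 3*s + 1)Y - (s - 2).
The right side is L{cos(9*t)} = s/(s^2 + 81).
So (s^2 + 3*s + 1)Y = s/(s^2 + 81) + (s - 2).
Isolate Y and clear denominators.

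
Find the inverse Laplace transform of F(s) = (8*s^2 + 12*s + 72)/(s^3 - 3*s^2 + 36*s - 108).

Factor the denominator: s^3 - 3*s^2 + 36*s - 108 = (s - 3)*(s^2 + 36).
Partial fraction decomposition gives [4/(s - 3)] + [4*s/(s^2 + 36)] + [24/(s^2 + 36)].
Invert each term: 4/(s - 3) ↔ 4e^(3t); 4·s/(s^2 + 36) ↔ 4cos(6t); 4·6/(s^2 + 36) ↔ 4sin(6t).

4*exp(3*t) + 4*sin(6*t) + 4*cos(6*t)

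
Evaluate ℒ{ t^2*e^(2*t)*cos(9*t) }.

2*(s - 2)*(s^2 - 4*s - 239)/(s^2 - 4*s + 85)^3

L{cos(9t)} = s/(s^2 + 81).
Multiplying by e^(2t) shifts s → s - 2, so L{e^(2*t)*cos(9*t)} = (s - 2)/((s - 2)^2 + 81).
Then apply L{t^2·g(t)} = (-1)^2 d^2/ds^2[G(s)] with G(s) = (s - 2)/((s - 2)^2 + 81):
differentiating 2 times and applying the sign gives 2*(s - 2)*(s^2 - 4*s - 239)/(s^2 - 4*s + 85)^3.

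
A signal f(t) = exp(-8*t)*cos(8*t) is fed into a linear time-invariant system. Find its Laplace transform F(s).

F(s) = (s + 8)/((s + 8)^2 + 64)

L{cos(8t)} = s/(s^2 + 64).
By the first shifting theorem, multiplying by e^(-8t) replaces s with s + 8.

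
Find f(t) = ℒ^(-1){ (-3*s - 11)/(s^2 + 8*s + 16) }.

f(t) = t*exp(-4*t) - 3*exp(-4*t)

Factor the denominator: s^2 + 8*s + 16 = (s + 4)^2.
Partial fraction decomposition gives [-3/(s + 4)] + [(s + 4)^(-2)].
Invert each term: -3/(s + 4) ↔ -3e^(-4t); 1/(s + 4)^2 ↔ t·e^(-4t).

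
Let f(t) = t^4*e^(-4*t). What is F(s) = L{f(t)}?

L{t^4} = 4!/s^5 = 24/s^5.
By the first shifting theorem, multiplying by e^(-4t) replaces s with s + 4.

F(s) = 24/(s + 4)^5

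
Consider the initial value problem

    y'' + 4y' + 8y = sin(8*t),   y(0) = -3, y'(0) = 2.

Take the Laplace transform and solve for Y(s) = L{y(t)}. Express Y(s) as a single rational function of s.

Y(s) = (-3*s^3 - 10*s^2 - 192*s - 632)/(s^4 + 4*s^3 + 72*s^2 + 256*s + 512)

Take the Laplace transform of both sides.
With L{y''} = s^2 Y - s·y(0) - y'(0) and L{y'} = sY - y(0), with y(0) = -3, y'(0) = 2: the LHS transforms to (s^2 + 4*s + 8)Y - (-3*s - 10).
The right side is L{sin(8*t)} = 8/(s^2 + 64).
So (s^2 + 4*s + 8)Y = 8/(s^2 + 64) + (-3*s - 10).
Isolate Y and clear denominators.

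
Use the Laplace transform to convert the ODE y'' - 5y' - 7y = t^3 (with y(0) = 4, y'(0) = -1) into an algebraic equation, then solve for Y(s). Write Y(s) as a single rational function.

Transform both sides with L{·}.
Using L{y''} = s^2 Y - s·y(0) - y'(0) and L{y'} = sY - y(0), with y(0) = 4, y'(0) = -1, the left side becomes (s^2 - 5*s - 7)Y - (4*s - 21).
The right side is L{t^3} = 6/s^4.
So (s^2 - 5*s - 7)Y = 6/s^4 + (4*s - 21).
Isolate Y and clear denominators.

Y(s) = (4*s^5 - 21*s^4 + 6)/(s^6 - 5*s^5 - 7*s^4)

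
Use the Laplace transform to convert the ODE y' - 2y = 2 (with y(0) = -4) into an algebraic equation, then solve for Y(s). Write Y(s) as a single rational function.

Apply the Laplace transform to the equation.
With L{y'} = sY - y(0) = sY - (-4): the LHS transforms to (s - 2)Y - (-4).
The right side is L{2} = 2/s.
So (s - 2)Y = 2/s + (-4).
Isolate Y and clear denominators.

Y(s) = (-4*s + 2)/(s^2 - 2*s)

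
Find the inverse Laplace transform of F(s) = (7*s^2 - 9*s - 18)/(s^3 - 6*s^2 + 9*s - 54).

4*exp(6*t) + 3*sin(3*t) + 3*cos(3*t)

Factor the denominator: s^3 - 6*s^2 + 9*s - 54 = (s - 6)*(s^2 + 9).
Partial fraction decomposition gives [4/(s - 6)] + [3*s/(s^2 + 9)] + [9/(s^2 + 9)].
Invert each term: 4/(s - 6) ↔ 4e^(6t); 3·s/(s^2 + 9) ↔ 3cos(3t); 3·3/(s^2 + 9) ↔ 3sin(3t).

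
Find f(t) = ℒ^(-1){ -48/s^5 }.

f(t) = -2*t^4

Since L{t^4} = 4!/s^5 = 24/s^5, the inverse is t^4, scaled by -2.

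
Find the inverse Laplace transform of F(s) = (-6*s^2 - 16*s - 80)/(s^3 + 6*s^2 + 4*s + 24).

Factor the denominator: s^3 + 6*s^2 + 4*s + 24 = (s + 6)*(s^2 + 4).
Partial fraction decomposition gives [-5/(s + 6)] + [-s/(s^2 + 4)] + [-10/(s^2 + 4)].
Invert each term: -5/(s + 6) ↔ -5e^(-6t); -1·s/(s^2 + 4) ↔ -cos(2t); -5·2/(s^2 + 4) ↔ -5sin(2t).

-5*sin(2*t) - cos(2*t) - 5*exp(-6*t)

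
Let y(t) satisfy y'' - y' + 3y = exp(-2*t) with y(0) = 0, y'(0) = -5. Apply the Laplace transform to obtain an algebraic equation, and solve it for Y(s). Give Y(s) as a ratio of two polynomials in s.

Transform both sides with L{·}.
With L{y''} = s^2 Y - s·y(0) - y'(0) and L{y'} = sY - y(0), with y(0) = 0, y'(0) = -5: the LHS transforms to (s^2 - s + 3)Y - (-5).
The right side is L{exp(-2*t)} = 1/(s + 2).
So (s^2 - s + 3)Y = 1/(s + 2) + (-5).
Divide through and combine into a single rational function.

Y(s) = (-5*s - 9)/(s^3 + s^2 + s + 6)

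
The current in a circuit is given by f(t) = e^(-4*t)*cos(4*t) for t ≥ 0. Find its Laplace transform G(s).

G(s) = (s + 4)/((s + 4)^2 + 16)

L{cos(4t)} = s/(s^2 + 16).
By the first shifting theorem, multiplying by e^(-4t) replaces s with s + 4.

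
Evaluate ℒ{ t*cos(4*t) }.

L{cos(4t)} = s/(s^2 + 16).
Then apply L{t·g(t)} = -d/ds[G(s)] with G(s) = s/(s^2 + 16):
differentiating 1 time and applying the sign gives (s - 4)*(s + 4)/(s^2 + 16)^2.

(s - 4)*(s + 4)/(s^2 + 16)^2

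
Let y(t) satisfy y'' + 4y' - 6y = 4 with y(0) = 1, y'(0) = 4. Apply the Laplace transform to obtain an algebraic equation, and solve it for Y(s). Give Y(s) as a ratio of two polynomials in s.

Y(s) = (s^2 + 8*s + 4)/(s^3 + 4*s^2 - 6*s)

Transform both sides with L{·}.
Using L{y''} = s^2 Y - s·y(0) - y'(0) and L{y'} = sY - y(0), with y(0) = 1, y'(0) = 4, the left side becomes (s^2 + 4*s - 6)Y - (s + 8).
The right side is L{4} = 4/s.
So (s^2 + 4*s - 6)Y = 4/s + (s + 8).
Divide through and combine into a single rational function.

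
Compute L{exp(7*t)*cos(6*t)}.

L{cos(6t)} = s/(s^2 + 36).
By the first shifting theorem, multiplying by e^(7t) replaces s with s - 7.

(s - 7)/((s - 7)^2 + 36)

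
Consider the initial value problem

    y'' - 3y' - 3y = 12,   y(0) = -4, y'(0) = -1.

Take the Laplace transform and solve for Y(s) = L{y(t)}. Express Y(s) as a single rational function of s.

Transform both sides with L{·}.
Using L{y''} = s^2 Y - s·y(0) - y'(0) and L{y'} = sY - y(0), with y(0) = -4, y'(0) = -1, the left side becomes (s^2 - 3*s - 3)Y - (-4*s + 11).
The right side is L{12} = 12/s.
So (s^2 - 3*s - 3)Y = 12/s + (-4*s + 11).
Solve for Y(s) and write it as one ratio of polynomials.

Y(s) = (-4*s^2 + 11*s + 12)/(s^3 - 3*s^2 - 3*s)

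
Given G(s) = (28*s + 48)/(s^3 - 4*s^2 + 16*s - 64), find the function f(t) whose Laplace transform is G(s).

Factor the denominator: s^3 - 4*s^2 + 16*s - 64 = (s - 4)*(s^2 + 16).
Partial fraction decomposition gives [5/(s - 4)] + [-5*s/(s^2 + 16)] + [8/(s^2 + 16)].
Invert each term: 5/(s - 4) ↔ 5e^(4t); -5·s/(s^2 + 16) ↔ -5cos(4t); 2·4/(s^2 + 16) ↔ 2sin(4t).

f(t) = 5*exp(4*t) + 2*sin(4*t) - 5*cos(4*t)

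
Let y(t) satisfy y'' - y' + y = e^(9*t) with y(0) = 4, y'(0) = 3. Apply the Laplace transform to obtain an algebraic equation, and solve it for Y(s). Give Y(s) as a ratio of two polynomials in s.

Take the Laplace transform of both sides.
Using L{y''} = s^2 Y - s·y(0) - y'(0) and L{y'} = sY - y(0), with y(0) = 4, y'(0) = 3, the left side becomes (s^2 - s + 1)Y - (4*s - 1).
The right side is L{e^(9*t)} = 1/(s - 9).
So (s^2 - s + 1)Y = 1/(s - 9) + (4*s - 1).
Isolate Y and clear denominators.

Y(s) = (4*s^2 - 37*s + 10)/(s^3 - 10*s^2 + 10*s - 9)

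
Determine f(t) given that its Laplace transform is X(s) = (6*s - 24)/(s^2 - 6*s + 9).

Factor the denominator: s^2 - 6*s + 9 = (s - 3)^2.
Partial fraction decomposition gives [6/(s - 3)] + [-6/(s - 3)^2].
Invert each term: 6/(s - 3) ↔ 6e^(3t); -6/(s - 3)^2 ↔ -6t·e^(3t).

f(t) = -6*t*exp(3*t) + 6*exp(3*t)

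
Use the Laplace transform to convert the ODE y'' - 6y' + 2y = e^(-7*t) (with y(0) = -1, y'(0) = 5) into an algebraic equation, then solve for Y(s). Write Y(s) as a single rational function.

Y(s) = (-s^2 + 4*s + 78)/(s^3 + s^2 - 40*s + 14)

Transform both sides with L{·}.
Using L{y''} = s^2 Y - s·y(0) - y'(0) and L{y'} = sY - y(0), with y(0) = -1, y'(0) = 5, the left side becomes (s^2 - 6*s + 2)Y - (-s + 11).
The right side is L{e^(-7*t)} = 1/(s + 7).
So (s^2 - 6*s + 2)Y = 1/(s + 7) + (-s + 11).
Divide through and combine into a single rational function.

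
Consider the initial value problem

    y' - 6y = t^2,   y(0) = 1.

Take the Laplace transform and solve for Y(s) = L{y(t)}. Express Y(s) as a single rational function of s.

Apply the Laplace transform to the equation.
The derivative rules (L{y'} = sY - y(0) = sY - 1) turn the left side into (s - 6)Y - (1).
The right side is L{t^2} = 2/s^3.
So (s - 6)Y = 2/s^3 + (1).
Isolate Y and clear denominators.

Y(s) = (s^3 + 2)/(s^4 - 6*s^3)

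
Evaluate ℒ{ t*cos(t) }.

(s - 1)*(s + 1)/(s^2 + 1)^2

L{cos(t)} = s/(s^2 + 1).
Then apply L{t·g(t)} = -d/ds[H(s)] with H(s) = s/(s^2 + 1):
differentiating 1 time and applying the sign gives (s - 1)*(s + 1)/(s^2 + 1)^2.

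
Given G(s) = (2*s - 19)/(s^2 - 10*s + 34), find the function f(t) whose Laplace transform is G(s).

f(t) = -3*exp(5*t)*sin(3*t) + 2*exp(5*t)*cos(3*t)

Complete the square in the denominator: s^2 - 10*s + 34 = (s - 5)^2 + 3^2.
Split the numerator to match: 2*s - 19 = 2·(s - 5) - 3·3.
Invert each term: 2·(s - 5)/((s - 5)^2 + 9) ↔ 2e^(5t)cos(3t); -3·3/((s - 5)^2 + 9) ↔ -3e^(5t)sin(3t).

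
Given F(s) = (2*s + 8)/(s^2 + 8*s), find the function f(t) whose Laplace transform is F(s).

f(t) = 2*exp(-4*t)*cosh(4*t)

Rewrite the denominator: s^2 + 8*s = (s + 4)^2 - 16.
The form in (s + 4) signals a first-shifting-theorem factor e^(-4t).
Since L{cosh(4t)} = s/(s^2 - 16), the inverse is e^(-4*t)*cosh(4*t), scaled by 2.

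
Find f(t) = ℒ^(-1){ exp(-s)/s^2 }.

The factor e^(-s) signals a time shift by c = 1 (second shifting theorem).
L{t} = 1!/s^2 = 1/s^2, so L^-1{s^(-2)} = t.
Hence the inverse is u(t - 1) times that function evaluated at t - 1.

f(t) = Heaviside(t - 1)*(t - 1)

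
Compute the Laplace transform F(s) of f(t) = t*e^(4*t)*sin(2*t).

L{sin(2t)} = 2/(s^2 + 4).
Multiplying by e^(4t) shifts s → s - 4, so L{e^(4*t)*sin(2*t)} = 2/((s - 4)^2 + 4).
Then apply L{t·g(t)} = -d/ds[G(s)] with G(s) = 2/((s - 4)^2 + 4):
differentiating 1 time and applying the sign gives 4*(s - 4)/(s^2 - 8*s + 20)^2.

F(s) = 4*(s - 4)/(s^2 - 8*s + 20)^2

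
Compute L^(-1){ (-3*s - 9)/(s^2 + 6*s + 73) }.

-3*exp(-3*t)*cos(8*t)

Rewrite the denominator: s^2 + 6*s + 73 = (s + 3)^2 + 64.
The form in (s + 3) signals a first-shifting-theorem factor e^(-3t).
Since L{cos(8t)} = s/(s^2 + 64), the inverse is e^(-3*t)*cos(8*t), scaled by -3.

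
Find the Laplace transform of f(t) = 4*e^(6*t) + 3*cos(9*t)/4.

3*s/(4*(s^2 + 81)) + 4/(s - 6)

By linearity of the Laplace transform, transform each term separately.
(4)·[L{e^(6t)} = 1/(s - 6)]; (3/4)·[L{cos(9t)} = s/(s^2 + 81)].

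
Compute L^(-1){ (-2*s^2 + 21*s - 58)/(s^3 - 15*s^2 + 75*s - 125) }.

-3*t^2*exp(5*t)/2 + t*exp(5*t) - 2*exp(5*t)

Factor the denominator: s^3 - 15*s^2 + 75*s - 125 = (s - 5)^3.
Partial fraction decomposition gives [-2/(s - 5)] + [(s - 5)^(-2)] + [-3/(s - 5)^3].
Invert each term: -2/(s - 5) ↔ -2e^(5t); 1/(s - 5)^2 ↔ t·e^(5t); -3/(s - 5)^3 ↔ (-3/2)t^2·e^(5t).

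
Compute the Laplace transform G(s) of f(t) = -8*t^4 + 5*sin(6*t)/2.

G(s) = 15/(s^2 + 36) - 192/s^5

The transform is linear, so treat each term independently.
(-8)·[L{t^4} = 4!/s^5 = 24/s^5]; (5/2)·[L{sin(6t)} = 6/(s^2 + 36)].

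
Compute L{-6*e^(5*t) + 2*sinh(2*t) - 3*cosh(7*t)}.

Apply the Laplace transform termwise.
(-6)·[L{e^(5t)} = 1/(s - 5)]; (-3)·[L{cosh(7t)} = s/(s^2 - 49)]; (2)·[L{sinh(2t)} = 2/(s^2 - 4)].

-3*s/(s^2 - 49) + 4/(s^2 - 4) - 6/(s - 5)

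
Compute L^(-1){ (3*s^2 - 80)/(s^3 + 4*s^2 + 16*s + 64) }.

-4*sin(4*t) + 4*cos(4*t) - exp(-4*t)

Factor the denominator: s^3 + 4*s^2 + 16*s + 64 = (s + 4)*(s^2 + 16).
Partial fraction decomposition gives [-1/(s + 4)] + [4*s/(s^2 + 16)] + [-16/(s^2 + 16)].
Invert each term: -1/(s + 4) ↔ -e^(-4t); 4·s/(s^2 + 16) ↔ 4cos(4t); -4·4/(s^2 + 16) ↔ -4sin(4t).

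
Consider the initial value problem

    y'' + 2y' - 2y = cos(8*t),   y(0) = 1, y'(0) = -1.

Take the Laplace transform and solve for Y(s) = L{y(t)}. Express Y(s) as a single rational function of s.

Take the Laplace transform of both sides.
With L{y''} = s^2 Y - s·y(0) - y'(0) and L{y'} = sY - y(0), with y(0) = 1, y'(0) = -1: the LHS transforms to (s^2 + 2*s - 2)Y - (s + 1).
The right side is L{cos(8*t)} = s/(s^2 + 64).
So (s^2 + 2*s - 2)Y = s/(s^2 + 64) + (s + 1).
Isolate Y and clear denominators.

Y(s) = (s^3 + s^2 + 65*s + 64)/(s^4 + 2*s^3 + 62*s^2 + 128*s - 128)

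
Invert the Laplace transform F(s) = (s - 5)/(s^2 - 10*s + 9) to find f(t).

f(t) = exp(5*t)*cosh(4*t)

Rewrite the denominator: s^2 - 10*s + 9 = (s - 5)^2 - 16.
The form in (s - 5) signals a first-shifting-theorem factor e^(5t).
Since L{cosh(4t)} = s/(s^2 - 16), the inverse is exp(5*t)*cosh(4*t).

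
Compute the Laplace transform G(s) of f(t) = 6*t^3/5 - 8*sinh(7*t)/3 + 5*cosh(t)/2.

G(s) = 5*s/(2*(s^2 - 1)) - 56/(3*(s^2 - 49)) + 36/(5*s^4)

Apply the Laplace transform termwise.
(-8/3)·[L{sinh(7t)} = 7/(s^2 - 49)]; (6/5)·[L{t^3} = 3!/s^4 = 6/s^4]; (5/2)·[L{cosh(t)} = s/(s^2 - 1)].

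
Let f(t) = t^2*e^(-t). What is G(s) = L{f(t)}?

L{t^2} = 2!/s^3 = 2/s^3.
By the first shifting theorem, multiplying by e^(-t) replaces s with s + 1.

G(s) = 2/(s + 1)^3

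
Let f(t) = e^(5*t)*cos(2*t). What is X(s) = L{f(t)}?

L{cos(2t)} = s/(s^2 + 4).
By the first shifting theorem, multiplying by e^(5t) replaces s with s - 5.

X(s) = (s - 5)/((s - 5)^2 + 4)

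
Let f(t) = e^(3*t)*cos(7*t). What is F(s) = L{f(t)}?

L{cos(7t)} = s/(s^2 + 49).
By the first shifting theorem, multiplying by e^(3t) replaces s with s - 3.

F(s) = (s - 3)/((s - 3)^2 + 49)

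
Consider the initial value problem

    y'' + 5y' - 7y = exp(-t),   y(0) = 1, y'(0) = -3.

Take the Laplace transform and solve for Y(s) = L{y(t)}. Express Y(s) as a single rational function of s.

Y(s) = (s^2 + 3*s + 3)/(s^3 + 6*s^2 - 2*s - 7)

Transform both sides with L{·}.
Using L{y''} = s^2 Y - s·y(0) - y'(0) and L{y'} = sY - y(0), with y(0) = 1, y'(0) = -3, the left side becomes (s^2 + 5*s - 7)Y - (s + 2).
The right side is L{exp(-t)} = 1/(s + 1).
So (s^2 + 5*s - 7)Y = 1/(s + 1) + (s + 2).
Solve for Y(s) and write it as one ratio of polynomials.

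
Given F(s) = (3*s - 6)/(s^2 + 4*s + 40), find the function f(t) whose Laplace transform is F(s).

f(t) = -2*exp(-2*t)*sin(6*t) + 3*exp(-2*t)*cos(6*t)

Complete the square in the denominator: s^2 + 4*s + 40 = (s + 2)^2 + 6^2.
Split the numerator to match: 3*s - 6 = 3·(s + 2) - 2·6.
Invert each term: 3·(s + 2)/((s + 2)^2 + 36) ↔ 3e^(-2t)cos(6t); -2·6/((s + 2)^2 + 36) ↔ -2e^(-2t)sin(6t).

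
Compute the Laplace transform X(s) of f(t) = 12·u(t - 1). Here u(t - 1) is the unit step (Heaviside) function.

By the second shifting theorem, L{u(t - c)·g(t - c)} = e^(-cs)·G(s) with c = 1 and G(s) = L{g(t)}.
L{12} = 12/s.

X(s) = 12*exp(-s)/s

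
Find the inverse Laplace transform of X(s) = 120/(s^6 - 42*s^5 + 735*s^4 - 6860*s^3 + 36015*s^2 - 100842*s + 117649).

t^5*exp(7*t)

Rewrite the denominator: s^6 - 42*s^5 + 735*s^4 - 6860*s^3 + 36015*s^2 - 100842*s + 117649 = (s - 7)^6.
The form in (s - 7) signals a first-shifting-theorem factor e^(7t).
Since L{t^5} = 5!/s^6 = 120/s^6, the inverse is t^5*exp(7*t).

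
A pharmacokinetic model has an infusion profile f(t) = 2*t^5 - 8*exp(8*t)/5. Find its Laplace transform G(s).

Apply the Laplace transform termwise.
(2)·[L{t^5} = 5!/s^6 = 120/s^6]; (-8/5)·[L{e^(8t)} = 1/(s - 8)].

G(s) = -8/(5*(s - 8)) + 240/s^6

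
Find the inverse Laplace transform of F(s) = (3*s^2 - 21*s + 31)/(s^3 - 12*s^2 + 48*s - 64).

-5*t^2*exp(4*t)/2 + 3*t*exp(4*t) + 3*exp(4*t)

Factor the denominator: s^3 - 12*s^2 + 48*s - 64 = (s - 4)^3.
Partial fraction decomposition gives [3/(s - 4)] + [3/(s - 4)^2] + [-5/(s - 4)^3].
Invert each term: 3/(s - 4) ↔ 3e^(4t); 3/(s - 4)^2 ↔ 3t·e^(4t); -5/(s - 4)^3 ↔ (-5/2)t^2·e^(4t).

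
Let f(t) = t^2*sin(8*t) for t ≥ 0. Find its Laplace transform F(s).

F(s) = 16*(3*s^2 - 64)/(s^2 + 64)^3

L{sin(8t)} = 8/(s^2 + 64).
Then apply L{t^2·g(t)} = (-1)^2 d^2/ds^2[G(s)] with G(s) = 8/(s^2 + 64):
differentiating 2 times and applying the sign gives 16*(3*s^2 - 64)/(s^2 + 64)^3.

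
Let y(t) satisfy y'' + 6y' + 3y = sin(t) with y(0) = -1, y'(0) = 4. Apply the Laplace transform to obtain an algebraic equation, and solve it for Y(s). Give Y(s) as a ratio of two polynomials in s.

Transform both sides with L{·}.
The derivative rules (L{y''} = s^2 Y - s·y(0) - y'(0) and L{y'} = sY - y(0), with y(0) = -1, y'(0) = 4) turn the left side into (s^2 + 6*s + 3)Y - (-s - 2).
The right side is L{sin(t)} = 1/(s^2 + 1).
So (s^2 + 6*s + 3)Y = 1/(s^2 + 1) + (-s - 2).
Solve for Y(s) and write it as one ratio of polynomials.

Y(s) = (-s^3 - 2*s^2 - s - 1)/(s^4 + 6*s^3 + 4*s^2 + 6*s + 3)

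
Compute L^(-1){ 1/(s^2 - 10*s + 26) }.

exp(5*t)*sin(t)

Rewrite the denominator: s^2 - 10*s + 26 = (s - 5)^2 + 1.
The form in (s - 5) signals a first-shifting-theorem factor e^(5t).
Since L{sin(t)} = 1/(s^2 + 1), the inverse is e^(5*t)*sin(t).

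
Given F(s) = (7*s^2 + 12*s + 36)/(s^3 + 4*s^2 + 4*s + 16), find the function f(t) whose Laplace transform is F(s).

Factor the denominator: s^3 + 4*s^2 + 4*s + 16 = (s + 4)*(s^2 + 4).
Partial fraction decomposition gives [5/(s + 4)] + [2*s/(s^2 + 4)] + [4/(s^2 + 4)].
Invert each term: 5/(s + 4) ↔ 5e^(-4t); 2·s/(s^2 + 4) ↔ 2cos(2t); 2·2/(s^2 + 4) ↔ 2sin(2t).

f(t) = 2*sin(2*t) + 2*cos(2*t) + 5*exp(-4*t)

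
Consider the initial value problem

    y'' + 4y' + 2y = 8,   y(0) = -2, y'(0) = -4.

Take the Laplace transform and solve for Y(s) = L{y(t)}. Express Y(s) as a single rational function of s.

Y(s) = (-2*s^2 - 12*s + 8)/(s^3 + 4*s^2 + 2*s)

Transform both sides with L{·}.
With L{y''} = s^2 Y - s·y(0) - y'(0) and L{y'} = sY - y(0), with y(0) = -2, y'(0) = -4: the LHS transforms to (s^2 + 4*s + 2)Y - (-2*s - 12).
The right side is L{8} = 8/s.
So (s^2 + 4*s + 2)Y = 8/s + (-2*s - 12).
Divide through and combine into a single rational function.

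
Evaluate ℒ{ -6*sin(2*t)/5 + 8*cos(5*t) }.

8*s/(s^2 + 25) - 12/(5*(s^2 + 4))

The transform is linear, so treat each term independently.
(-6/5)·[L{sin(2t)} = 2/(s^2 + 4)]; (8)·[L{cos(5t)} = s/(s^2 + 25)].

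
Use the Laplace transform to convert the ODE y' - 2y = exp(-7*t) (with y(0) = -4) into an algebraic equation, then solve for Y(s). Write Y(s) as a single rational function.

Y(s) = (-4*s - 27)/(s^2 + 5*s - 14)

Transform both sides with L{·}.
The derivative rules (L{y'} = sY - y(0) = sY - (-4)) turn the left side into (s - 2)Y - (-4).
The right side is L{exp(-7*t)} = 1/(s + 7).
So (s - 2)Y = 1/(s + 7) + (-4).
Isolate Y and clear denominators.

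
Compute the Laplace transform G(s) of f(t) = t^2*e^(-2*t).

G(s) = 2/(s + 2)^3

L{e^(-2t)} = 1/(s + 2).
Then apply L{t^2·g(t)} = (-1)^2 d^2/ds^2[H(s)] with H(s) = 1/(s + 2):
differentiating 2 times and applying the sign gives 2/(s + 2)^3.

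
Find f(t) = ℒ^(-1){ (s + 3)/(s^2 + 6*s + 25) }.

f(t) = exp(-3*t)*cos(4*t)

Rewrite the denominator: s^2 + 6*s + 25 = (s + 3)^2 + 16.
The form in (s + 3) signals a first-shifting-theorem factor e^(-3t).
Since L{cos(4t)} = s/(s^2 + 16), the inverse is e^(-3*t)*cos(4*t).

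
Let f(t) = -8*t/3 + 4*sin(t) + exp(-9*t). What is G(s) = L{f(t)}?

Apply the Laplace transform termwise.
L{e^(-9t)} = 1/(s + 9); (-8/3)·[L{t} = 1!/s^2 = 1/s^2]; (4)·[L{sin(t)} = 1/(s^2 + 1)].

G(s) = 4/(s^2 + 1) + 1/(s + 9) - 8/(3*s^2)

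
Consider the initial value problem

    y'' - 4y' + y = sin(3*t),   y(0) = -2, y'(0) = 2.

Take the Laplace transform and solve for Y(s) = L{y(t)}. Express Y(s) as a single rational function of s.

Laplace-transform each side.
Using L{y''} = s^2 Y - s·y(0) - y'(0) and L{y'} = sY - y(0), with y(0) = -2, y'(0) = 2, the left side becomes (s^2 - 4*s + 1)Y - (-2*s + 10).
The right side is L{sin(3*t)} = 3/(s^2 + 9).
So (s^2 - 4*s + 1)Y = 3/(s^2 + 9) + (-2*s + 10).
Divide through and combine into a single rational function.

Y(s) = (-2*s^3 + 10*s^2 - 18*s + 93)/(s^4 - 4*s^3 + 10*s^2 - 36*s + 9)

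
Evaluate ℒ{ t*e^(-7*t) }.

L{e^(-7t)} = 1/(s + 7).
Then apply L{t·g(t)} = -d/ds[G(s)] with G(s) = 1/(s + 7):
differentiating 1 time and applying the sign gives (s + 7)^(-2).

(s + 7)^(-2)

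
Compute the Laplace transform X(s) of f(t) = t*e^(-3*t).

L{e^(-3t)} = 1/(s + 3).
Then apply L{t·g(t)} = -d/ds[G(s)] with G(s) = 1/(s + 3):
differentiating 1 time and applying the sign gives (s + 3)^(-2).

X(s) = (s + 3)^(-2)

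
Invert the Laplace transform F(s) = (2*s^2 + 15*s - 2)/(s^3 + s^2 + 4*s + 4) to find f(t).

f(t) = 5*sin(2*t) + 5*cos(2*t) - 3*exp(-t)

Factor the denominator: s^3 + s^2 + 4*s + 4 = (s + 1)*(s^2 + 4).
Partial fraction decomposition gives [-3/(s + 1)] + [5*s/(s^2 + 4)] + [10/(s^2 + 4)].
Invert each term: -3/(s + 1) ↔ -3e^(-t); 5·s/(s^2 + 4) ↔ 5cos(2t); 5·2/(s^2 + 4) ↔ 5sin(2t).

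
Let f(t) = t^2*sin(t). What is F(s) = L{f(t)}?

F(s) = 2*(3*s^2 - 1)/(s^2 + 1)^3

L{sin(t)} = 1/(s^2 + 1).
Then apply L{t^2·g(t)} = (-1)^2 d^2/ds^2[G(s)] with G(s) = 1/(s^2 + 1):
differentiating 2 times and applying the sign gives 2*(3*s^2 - 1)/(s^2 + 1)^3.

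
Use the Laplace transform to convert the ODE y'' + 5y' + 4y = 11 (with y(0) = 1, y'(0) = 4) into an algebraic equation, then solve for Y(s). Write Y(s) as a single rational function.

Y(s) = (s^2 + 9*s + 11)/(s^3 + 5*s^2 + 4*s)

Apply the Laplace transform to the equation.
Using L{y''} = s^2 Y - s·y(0) - y'(0) and L{y'} = sY - y(0), with y(0) = 1, y'(0) = 4, the left side becomes (s^2 + 5*s + 4)Y - (s + 9).
The right side is L{11} = 11/s.
So (s^2 + 5*s + 4)Y = 11/s + (s + 9).
Isolate Y and clear denominators.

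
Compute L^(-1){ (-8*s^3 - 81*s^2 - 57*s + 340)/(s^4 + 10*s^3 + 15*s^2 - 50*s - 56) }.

Factor the denominator: s^4 + 10*s^3 + 15*s^2 - 50*s - 56 = (s - 2)*(s + 1)*(s + 4)*(s + 7).
Partial fraction decomposition gives [-4/(s + 4)] + [3/(s + 7)] + [-1/(s - 2)] + [-6/(s + 1)].
Invert each term: -4/(s + 4) ↔ -4e^(-4t); 3/(s + 7) ↔ 3e^(-7t); -1/(s - 2) ↔ -e^(2t); -6/(s + 1) ↔ -6e^(-t).

-exp(2*t) - 6*exp(-t) - 4*exp(-4*t) + 3*exp(-7*t)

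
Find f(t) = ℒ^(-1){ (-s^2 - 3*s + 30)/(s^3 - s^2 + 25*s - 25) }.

f(t) = exp(t) - sin(5*t) - 2*cos(5*t)

Factor the denominator: s^3 - s^2 + 25*s - 25 = (s - 1)*(s^2 + 25).
Partial fraction decomposition gives [1/(s - 1)] + [-2*s/(s^2 + 25)] + [-5/(s^2 + 25)].
Invert each term: 1/(s - 1) ↔ e^(t); -2·s/(s^2 + 25) ↔ -2cos(5t); -1·5/(s^2 + 25) ↔ -sin(5t).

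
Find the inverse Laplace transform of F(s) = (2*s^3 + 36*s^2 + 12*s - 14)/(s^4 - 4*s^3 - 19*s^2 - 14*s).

Factor the denominator: s^4 - 4*s^3 - 19*s^2 - 14*s = s*(s - 7)*(s + 1)*(s + 2).
Partial fraction decomposition gives [-5/(s + 2)] + [1/s] + [1/(s + 1)] + [5/(s - 7)].
Invert each term: -5/(s + 2) ↔ -5e^(-2t); 1/(s - 0) ↔ e^(0t); 1/(s + 1) ↔ e^(-t); 5/(s - 7) ↔ 5e^(7t).

5*exp(7*t) + 1 + exp(-t) - 5*exp(-2*t)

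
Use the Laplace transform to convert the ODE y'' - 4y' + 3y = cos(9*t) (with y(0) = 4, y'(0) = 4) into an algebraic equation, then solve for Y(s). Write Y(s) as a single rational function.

Y(s) = (4*s^3 - 12*s^2 + 325*s - 972)/(s^4 - 4*s^3 + 84*s^2 - 324*s + 243)

Transform both sides with L{·}.
The derivative rules (L{y''} = s^2 Y - s·y(0) - y'(0) and L{y'} = sY - y(0), with y(0) = 4, y'(0) = 4) turn the left side into (s^2 - 4*s + 3)Y - (4*s - 12).
The right side is L{cos(9*t)} = s/(s^2 + 81).
So (s^2 - 4*s + 3)Y = s/(s^2 + 81) + (4*s - 12).
Isolate Y and clear denominators.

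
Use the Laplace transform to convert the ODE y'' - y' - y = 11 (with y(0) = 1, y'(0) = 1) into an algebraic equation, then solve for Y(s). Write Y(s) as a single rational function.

Y(s) = (s^2 + 11)/(s^3 - s^2 - s)

Laplace-transform each side.
Using L{y''} = s^2 Y - s·y(0) - y'(0) and L{y'} = sY - y(0), with y(0) = 1, y'(0) = 1, the left side becomes (s^2 - s - 1)Y - (s).
The right side is L{11} = 11/s.
So (s^2 - s - 1)Y = 11/s + (s).
Solve for Y(s) and write it as one ratio of polynomials.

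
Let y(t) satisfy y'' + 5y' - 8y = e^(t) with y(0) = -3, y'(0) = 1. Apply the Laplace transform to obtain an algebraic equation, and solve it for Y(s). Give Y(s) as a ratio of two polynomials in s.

Y(s) = (-3*s^2 - 11*s + 15)/(s^3 + 4*s^2 - 13*s + 8)

Transform both sides with L{·}.
Using L{y''} = s^2 Y - s·y(0) - y'(0) and L{y'} = sY - y(0), with y(0) = -3, y'(0) = 1, the left side becomes (s^2 + 5*s - 8)Y - (-3*s - 14).
The right side is L{e^(t)} = 1/(s - 1).
So (s^2 + 5*s - 8)Y = 1/(s - 1) + (-3*s - 14).
Solve for Y(s) and write it as one ratio of polynomials.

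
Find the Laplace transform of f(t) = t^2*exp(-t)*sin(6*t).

L{sin(6t)} = 6/(s^2 + 36).
Multiplying by e^(-t) shifts s → s + 1, so L{exp(-t)*sin(6*t)} = 6/((s + 1)^2 + 36).
Then apply L{t^2·g(t)} = (-1)^2 d^2/ds^2[H(s)] with H(s) = 6/((s + 1)^2 + 36):
differentiating 2 times and applying the sign gives 36*(s^2 + 2*s - 11)/(s^2 + 2*s + 37)^3.

36*(s^2 + 2*s - 11)/(s^2 + 2*s + 37)^3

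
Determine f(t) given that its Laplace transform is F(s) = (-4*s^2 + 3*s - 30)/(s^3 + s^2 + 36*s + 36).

f(t) = sin(6*t) - 3*cos(6*t) - exp(-t)

Factor the denominator: s^3 + s^2 + 36*s + 36 = (s + 1)*(s^2 + 36).
Partial fraction decomposition gives [-1/(s + 1)] + [-3*s/(s^2 + 36)] + [6/(s^2 + 36)].
Invert each term: -1/(s + 1) ↔ -e^(-t); -3·s/(s^2 + 36) ↔ -3cos(6t); 1·6/(s^2 + 36) ↔ sin(6t).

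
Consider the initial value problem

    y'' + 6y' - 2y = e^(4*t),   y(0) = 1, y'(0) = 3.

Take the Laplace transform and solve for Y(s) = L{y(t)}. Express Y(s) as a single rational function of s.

Laplace-transform each side.
With L{y''} = s^2 Y - s·y(0) - y'(0) and L{y'} = sY - y(0), with y(0) = 1, y'(0) = 3: the LHS transforms to (s^2 + 6*s - 2)Y - (s + 9).
The right side is L{e^(4*t)} = 1/(s - 4).
So (s^2 + 6*s - 2)Y = 1/(s - 4) + (s + 9).
Divide through and combine into a single rational function.

Y(s) = (s^2 + 5*s - 35)/(s^3 + 2*s^2 - 26*s + 8)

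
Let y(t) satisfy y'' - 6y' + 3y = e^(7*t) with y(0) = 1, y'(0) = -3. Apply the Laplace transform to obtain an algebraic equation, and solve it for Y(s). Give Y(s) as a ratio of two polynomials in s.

Take the Laplace transform of both sides.
With L{y''} = s^2 Y - s·y(0) - y'(0) and L{y'} = sY - y(0), with y(0) = 1, y'(0) = -3: the LHS transforms to (s^2 - 6*s + 3)Y - (s - 9).
The right side is L{e^(7*t)} = 1/(s - 7).
So (s^2 - 6*s + 3)Y = 1/(s - 7) + (s - 9).
Solve for Y(s) and write it as one ratio of polynomials.

Y(s) = (s^2 - 16*s + 64)/(s^3 - 13*s^2 + 45*s - 21)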